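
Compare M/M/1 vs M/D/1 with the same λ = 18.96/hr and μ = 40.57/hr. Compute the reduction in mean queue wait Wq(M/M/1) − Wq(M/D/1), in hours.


ρ = 18.96/40.57 = 0.4673
Wq(M/M/1) = ρ/(μ−λ) = 0.4673/21.61 = 0.02163 hr
Wq(M/D/1) = ρ/(2(μ−λ)) = 0.01081 hr
Savings = 0.02163 − 0.01081 = 0.01081 hr

Final: 0.01081 hr


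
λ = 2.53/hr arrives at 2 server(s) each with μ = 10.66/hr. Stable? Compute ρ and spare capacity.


Total capacity cμ = 2·10.66 = 21.32/hr
ρ = λ/(cμ) = 2.53/21.32 = 0.1187
Stable ⇔ ρ < 1: YES
Spare capacity = cμ − λ = 21.32 − 2.53 = 18.79/hr

Final: ρ = 0.1187; stable; margin = 18.79/hr


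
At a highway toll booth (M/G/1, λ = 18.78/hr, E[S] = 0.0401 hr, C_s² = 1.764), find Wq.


ρ = λ·E[S] = 18.78·0.0401 = 0.7531
E[S²] = E[S]²(1+C_s²) = 0.0401²·(1+1.764) = 0.004445
Wq = λ·E[S²]/(2(1−ρ)) = 18.78·0.004445/(2·0.2469) = 0.16902 hr

Final: 0.16902 hr


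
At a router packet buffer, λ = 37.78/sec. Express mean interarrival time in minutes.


Mean interarrival time = 1/λ = 1/37.78 second = 0.02647 second
In minutes: 0.02647 × 0.0166667 = 0.0004412 min

Final: 0.0004412 min


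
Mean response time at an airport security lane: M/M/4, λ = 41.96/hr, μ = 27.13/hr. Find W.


a = 1.5466; ρ = 0.3867; P₀ = 0.210616
Lq = P₀·a^c·ρ/(c!(1−ρ)²) = 0.05161
Wq = Lq/λ = 0.05161/41.96 = 0.001230 hr
W = Wq + 1/μ = 0.001230 + 0.03686 = 0.03809 hr

Final: 0.03809 hr


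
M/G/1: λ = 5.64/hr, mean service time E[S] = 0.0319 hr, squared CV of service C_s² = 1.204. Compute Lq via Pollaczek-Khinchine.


ρ = λ·E[S] = 5.64·0.0319 = 0.1799
Lq = ρ²(1+C_s²)/(2(1−ρ)) = 0.03237·(1+1.204)/(2·0.8201)
= 0.03237·2.2040/1.6402 = 0.04350

Final: 0.04350


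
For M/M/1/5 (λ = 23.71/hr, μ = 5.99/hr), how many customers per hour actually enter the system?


ρ = 3.9583; P_K = (1−ρ)ρ^5/(1−ρ^6) = 0.747558
λ_eff = λ(1 − P_K) = 23.71·(1 − 0.747558) = 23.71·0.252442 = 5.9854 /hr

Final: 5.9854 /hr


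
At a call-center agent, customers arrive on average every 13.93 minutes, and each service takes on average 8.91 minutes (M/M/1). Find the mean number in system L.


λ = 60/13.93 = 4.3073 /hr
μ = 60/8.91 = 6.7340 /hr
ρ = λ/μ = 4.3073/6.7340 = 0.6396
L = ρ/(1−ρ) = 0.6396/0.3604 = 1.7749

Final: 1.7749


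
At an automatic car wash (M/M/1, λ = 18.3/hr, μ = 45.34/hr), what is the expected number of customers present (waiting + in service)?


ρ = λ/μ = 18.3/45.34 = 0.4036
L = ρ/(1−ρ) = 0.4036/(1 − 0.4036) = 0.4036/0.5964 = 0.6768

Final: 0.6768


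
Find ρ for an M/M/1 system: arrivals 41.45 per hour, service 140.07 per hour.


ρ = λ/μ = 41.45/140.07 = 0.2959

Final: 0.2959


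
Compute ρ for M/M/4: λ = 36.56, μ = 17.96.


ρ = λ/(cμ) = 36.56/(4·17.96) = 36.56/71.84 = 0.5089

Final: 0.5089


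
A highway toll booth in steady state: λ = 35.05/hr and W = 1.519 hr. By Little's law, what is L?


L = λW = 35.05·1.519 = 53.2409

Final: 53.2409


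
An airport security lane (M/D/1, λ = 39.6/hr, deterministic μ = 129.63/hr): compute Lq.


ρ = 39.6/129.63 = 0.3055
M/D/1: Lq = ρ²/(2(1−ρ)) = 0.09332/(2·0.6945) = 0.06718

Final: 0.06718


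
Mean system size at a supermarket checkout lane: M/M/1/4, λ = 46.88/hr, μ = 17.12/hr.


ρ = 46.88/17.12 = 2.7383
L = ρ[1 − (K+1)ρ^K + Kρ^(K+1)] / [(1−ρ)(1−ρ^(K+1))]
Numerator: 2.7383·(1 − 5·56.225765 + 4·153.964010) = 919.327797
Denominator: (-1.7383)·(-152.964010) = 265.900054
L = 919.327797/265.900054 = 3.4574

Final: 3.4574


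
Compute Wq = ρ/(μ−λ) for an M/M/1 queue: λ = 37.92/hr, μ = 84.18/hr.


ρ = 37.92/84.18 = 0.4505
Wq = ρ/(μ−λ) = 0.4505/(84.18 − 37.92) = 0.4505/46.26 = 0.009738 hr

Final: 0.009738 hr


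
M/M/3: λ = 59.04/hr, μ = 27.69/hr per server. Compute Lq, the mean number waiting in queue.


a = λ/μ = 2.1322; ρ = a/3 = 0.7107
P₀ = 0.090991
Lq = P₀·a^c·ρ / (c!·(1−ρ)²) = 0.090991·9.69327·0.7107/(6·0.08368)
= 1.24853

Final: 1.24853


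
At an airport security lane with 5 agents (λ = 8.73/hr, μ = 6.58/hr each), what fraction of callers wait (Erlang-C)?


a = λ/μ = 1.3267; ρ = a/5 = 0.2653
P₀ = 0.265122 (from M/M/c formula)
C(c,a) = [a^c/(c!(1−ρ))]·P₀ = [4.11095/(120·0.7347)]·0.265122
= 0.04663·0.265122 = 0.012363

Final: 0.012363


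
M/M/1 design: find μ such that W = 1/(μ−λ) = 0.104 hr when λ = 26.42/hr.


W = 1/(μ−λ) ⇒ μ − λ = 1/W = 1/0.104 = 9.6154
μ = λ + 1/W = 26.42 + 9.6154 = 36.0354 per hr

Final: 36.0354 /hr


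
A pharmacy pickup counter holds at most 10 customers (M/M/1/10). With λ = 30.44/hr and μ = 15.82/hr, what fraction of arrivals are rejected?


ρ = λ/μ = 30.44/15.82 = 1.9241
P_K = (1−ρ)ρ^K/(1−ρ^(K+1)) = (-0.9241·695.635424)/(1 − 1338.504570)
= -642.869146/-1337.504570 = 0.480648

Final: 0.480648


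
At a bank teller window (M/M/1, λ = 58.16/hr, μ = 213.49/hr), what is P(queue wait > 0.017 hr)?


ρ = 58.16/213.49 = 0.2724
P(Wq > t) = ρ·e^{−(μ−λ)t} = 0.2724·e^{−2.6406}
= 0.2724·0.071318 = 0.019429

Final: 0.019429


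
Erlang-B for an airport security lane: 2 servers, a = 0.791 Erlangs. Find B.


B(c,a) = (a^c/c!) / Σ_{k=0}^{c} a^k/k!
a^2/2! = 0.312841
Σ terms (k=0..2): 1.00000 + 0.79100 + 0.31284 = 2.103841
B = 0.312841/2.103841 = 0.148700

Final: 0.148700


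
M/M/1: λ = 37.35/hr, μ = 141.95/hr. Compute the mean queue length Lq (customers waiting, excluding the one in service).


ρ = 37.35/141.95 = 0.2631
Lq = ρ²/(1−ρ) = 0.06923/0.7369 = 0.09395

Final: 0.09395


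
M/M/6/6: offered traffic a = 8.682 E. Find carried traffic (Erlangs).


B(6,8.682) = 0.425154 (Erlang-B)
Carried load = a(1 − B) = 8.682·(1 − 0.425154) = 8.682·0.574846 = 4.9908 E

Final: 4.9908 Erlangs


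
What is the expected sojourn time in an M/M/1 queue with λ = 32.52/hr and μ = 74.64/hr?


W = 1/(μ−λ) = 1/(74.64 − 32.52) = 1/42.12 = 0.02374 hr

Final: 0.02374 hr


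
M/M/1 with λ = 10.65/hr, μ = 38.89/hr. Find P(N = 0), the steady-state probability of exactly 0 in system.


ρ = 10.65/38.89 = 0.2738
P_n = (1−ρ)·ρ^n = (1 − 0.2738)·0.2738^0 = 0.7262·1.000000 = 0.726151

Final: 0.726151


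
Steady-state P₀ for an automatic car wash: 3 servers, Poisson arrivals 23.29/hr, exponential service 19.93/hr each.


a = λ/μ = 23.29/19.93 = 1.1686; ρ = a/c = 0.3895
Σ_{k=0}^{2} a^k/k! (terms k=0..2) = 1.00000 + 1.16859 + 0.68280 = 2.85139
Tail: a^3/(3!(1−ρ)) = 1.59583/(6·0.6105) = 0.43568
P₀ = 1/(2.85139 + 0.43568) = 1/3.28707 = 0.304222

Final: 0.304222


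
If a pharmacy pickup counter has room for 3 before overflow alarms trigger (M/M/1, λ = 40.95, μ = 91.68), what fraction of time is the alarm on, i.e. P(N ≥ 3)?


ρ = 40.95/91.68 = 0.4467
P(N ≥ n) = ρ^n = 0.4467^3 = 0.089112

Final: 0.089112


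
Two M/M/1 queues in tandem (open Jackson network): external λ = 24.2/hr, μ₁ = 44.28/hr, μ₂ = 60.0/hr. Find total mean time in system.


Each node sees arrival rate λ = 24.2/hr (tandem ⇒ throughput preserved).
W₁ = 1/(μ₁−λ) = 1/(44.28−24.2) = 0.04980 hr
W₂ = 1/(μ₂−λ) = 1/(60.0−24.2) = 0.02793 hr
W_total = W₁ + W₂ = 0.04980 + 0.02793 = 0.07773 hr

Final: 0.07773 hr


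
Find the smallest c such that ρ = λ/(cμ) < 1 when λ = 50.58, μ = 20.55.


Stability requires cμ > λ ⇔ c > λ/μ.
λ/μ = 50.58/20.55 = 2.4613
Minimum integer c = ⌊2.4613⌋ + 1 = 3
Check: 3·20.55 = 61.65 > 50.58, while 2·20.55 = 41.10 ≤ 50.58

Final: 3 servers


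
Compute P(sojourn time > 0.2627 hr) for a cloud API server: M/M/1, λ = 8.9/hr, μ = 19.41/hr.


W ~ Exponential(μ−λ) for M/M/1.
μ − λ = 19.41 − 8.9 = 10.5100
P(W > t) = e^{−(μ−λ)t} = e^{−2.7610} = 0.063230

Final: 0.063230


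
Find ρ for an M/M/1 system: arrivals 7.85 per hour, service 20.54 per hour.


ρ = λ/μ = 7.85/20.54 = 0.3822

Final: 0.3822


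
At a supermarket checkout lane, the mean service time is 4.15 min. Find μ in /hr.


μ = 1/(service time) in consistent units.
1 hour = 60 min, so μ = 60/4.15 = 14.4578 per hour

Final: 14.4578 /hr


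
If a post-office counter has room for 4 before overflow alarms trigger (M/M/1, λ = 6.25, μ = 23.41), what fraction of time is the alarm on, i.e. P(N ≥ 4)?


ρ = 6.25/23.41 = 0.2670
P(N ≥ n) = ρ^n = 0.2670^4 = 0.005081

Final: 0.005081


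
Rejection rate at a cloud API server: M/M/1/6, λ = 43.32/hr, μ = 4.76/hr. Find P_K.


ρ = λ/μ = 43.32/4.76 = 9.1008
P_K = (1−ρ)ρ^K/(1−ρ^(K+1)) = (-8.1008·568183.962744)/(1 − 5170951.526487)
= -4602767.563742/-5170950.526487 = 0.890120

Final: 0.890120


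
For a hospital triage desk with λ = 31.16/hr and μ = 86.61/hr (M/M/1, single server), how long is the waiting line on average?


ρ = 31.16/86.61 = 0.3598
Lq = ρ²/(1−ρ) = 0.1294/0.6402 = 0.2022

Final: 0.2022


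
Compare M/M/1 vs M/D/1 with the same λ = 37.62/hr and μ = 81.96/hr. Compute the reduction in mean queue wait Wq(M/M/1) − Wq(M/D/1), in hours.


ρ = 37.62/81.96 = 0.4590
Wq(M/M/1) = ρ/(μ−λ) = 0.4590/44.34 = 0.01035 hr
Wq(M/D/1) = ρ/(2(μ−λ)) = 0.005176 hr
Savings = 0.01035 − 0.005176 = 0.005176 hr

Final: 0.005176 hr


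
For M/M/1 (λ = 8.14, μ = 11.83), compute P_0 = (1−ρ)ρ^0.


ρ = 8.14/11.83 = 0.6881
P_n = (1−ρ)·ρ^n = (1 − 0.6881)·0.6881^0 = 0.3119·1.000000 = 0.311919

Final: 0.311919


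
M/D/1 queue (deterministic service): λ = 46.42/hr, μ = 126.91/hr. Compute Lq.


ρ = 46.42/126.91 = 0.3658
M/D/1: Lq = ρ²/(2(1−ρ)) = 0.1338/(2·0.6342) = 0.10547

Final: 0.10547


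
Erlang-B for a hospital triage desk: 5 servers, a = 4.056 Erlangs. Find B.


B(c,a) = (a^c/c!) / Σ_{k=0}^{c} a^k/k!
a^5/5! = 9.147628
Σ terms (k=0..5): 1.00000 + 4.05600 + 8.22557 + 11.12097 + 11.27666 + 9.14763 = 44.826825
B = 9.147628/44.826825 = 0.204066

Final: 0.204066


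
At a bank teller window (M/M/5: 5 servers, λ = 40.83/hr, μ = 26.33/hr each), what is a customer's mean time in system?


a = 1.5507; ρ = 0.3101; P₀ = 0.211695
Lq = P₀·a^c·ρ/(c!(1−ρ)²) = 0.01031
Wq = Lq/λ = 0.01031/40.83 = 0.0002525 hr
W = Wq + 1/μ = 0.0002525 + 0.03798 = 0.03823 hr

Final: 0.03823 hr


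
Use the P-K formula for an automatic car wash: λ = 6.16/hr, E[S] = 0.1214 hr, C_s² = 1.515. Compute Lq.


ρ = λ·E[S] = 6.16·0.1214 = 0.7478
Lq = ρ²(1+C_s²)/(2(1−ρ)) = 0.5592·(1+1.515)/(2·0.2522)
= 0.5592·2.5150/0.5044 = 2.78871

Final: 2.78871


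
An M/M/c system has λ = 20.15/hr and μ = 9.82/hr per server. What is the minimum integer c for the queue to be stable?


Stability requires cμ > λ ⇔ c > λ/μ.
λ/μ = 20.15/9.82 = 2.0519
Minimum integer c = ⌊2.0519⌋ + 1 = 3
Check: 3·9.82 = 29.46 > 20.15, while 2·9.82 = 19.64 ≤ 20.15

Final: 3 servers


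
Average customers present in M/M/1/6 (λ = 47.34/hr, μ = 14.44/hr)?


ρ = 47.34/14.44 = 3.2784
L = ρ[1 − (K+1)ρ^K + Kρ^(K+1)] / [(1−ρ)(1−ρ^(K+1))]
Numerator: 3.2784·(1 − 7·1241.556140 + 6·4070.309397) = 51575.564210
Denominator: (-2.2784)·(-4069.309397) = 9271.487475
L = 51575.564210/9271.487475 = 5.5628

Final: 5.5628


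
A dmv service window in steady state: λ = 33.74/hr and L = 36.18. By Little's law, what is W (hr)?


W = L/λ = 36.18/33.74 = 1.0723 hr

Final: 1.0723 hr


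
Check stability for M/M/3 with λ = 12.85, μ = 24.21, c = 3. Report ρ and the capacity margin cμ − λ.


Total capacity cμ = 3·24.21 = 72.63/hr
ρ = λ/(cμ) = 12.85/72.63 = 0.1769
Stable ⇔ ρ < 1: YES
Spare capacity = cμ − λ = 72.63 − 12.85 = 59.78/hr

Final: ρ = 0.1769; stable; margin = 59.78/hr


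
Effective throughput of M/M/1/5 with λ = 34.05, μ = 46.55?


ρ = 0.7315; P_K = (1−ρ)ρ^5/(1−ρ^6) = 0.066402
λ_eff = λ(1 − P_K) = 34.05·(1 − 0.066402) = 34.05·0.933598 = 31.7890 /hr

Final: 31.7890 /hr


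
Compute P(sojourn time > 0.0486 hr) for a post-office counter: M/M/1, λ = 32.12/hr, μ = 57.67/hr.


W ~ Exponential(μ−λ) for M/M/1.
μ − λ = 57.67 − 32.12 = 25.5500
P(W > t) = e^{−(μ−λ)t} = e^{−1.2417} = 0.288884

Final: 0.288884


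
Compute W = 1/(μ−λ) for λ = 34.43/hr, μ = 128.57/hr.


W = 1/(μ−λ) = 1/(128.57 − 34.43) = 1/94.14 = 0.01062 hr

Final: 0.01062 hr


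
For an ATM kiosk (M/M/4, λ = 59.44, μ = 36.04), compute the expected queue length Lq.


a = λ/μ = 1.6493; ρ = a/4 = 0.4123
P₀ = 0.189335
Lq = P₀·a^c·ρ / (c!·(1−ρ)²) = 0.189335·7.39905·0.4123/(24·0.34537)
= 0.06969

Final: 0.06969


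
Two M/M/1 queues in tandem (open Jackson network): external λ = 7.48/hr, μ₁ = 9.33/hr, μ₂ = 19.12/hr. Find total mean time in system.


Each node sees arrival rate λ = 7.48/hr (tandem ⇒ throughput preserved).
W₁ = 1/(μ₁−λ) = 1/(9.33−7.48) = 0.54054 hr
W₂ = 1/(μ₂−λ) = 1/(19.12−7.48) = 0.08591 hr
W_total = W₁ + W₂ = 0.54054 + 0.08591 = 0.62645 hr

Final: 0.62645 hr


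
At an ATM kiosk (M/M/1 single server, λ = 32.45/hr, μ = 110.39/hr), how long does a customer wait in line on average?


ρ = 32.45/110.39 = 0.2940
Wq = ρ/(μ−λ) = 0.2940/(110.39 − 32.45) = 0.2940/77.94 = 0.003772 hr

Final: 0.003772 hr


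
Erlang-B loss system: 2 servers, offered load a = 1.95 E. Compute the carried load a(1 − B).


B(2,1.95) = 0.391909 (Erlang-B)
Carried load = a(1 − B) = 1.95·(1 − 0.391909) = 1.95·0.608091 = 1.1858 E

Final: 1.1858 Erlangs


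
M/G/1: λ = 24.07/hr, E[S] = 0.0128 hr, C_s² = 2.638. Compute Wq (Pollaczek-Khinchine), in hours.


ρ = λ·E[S] = 24.07·0.0128 = 0.3081
E[S²] = E[S]²(1+C_s²) = 0.0128²·(1+2.638) = 0.0005960
Wq = λ·E[S²]/(2(1−ρ)) = 24.07·0.0005960/(2·0.6919) = 0.01037 hr

Final: 0.01037 hr


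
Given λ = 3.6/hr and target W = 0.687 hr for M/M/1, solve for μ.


W = 1/(μ−λ) ⇒ μ − λ = 1/W = 1/0.687 = 1.4556
μ = λ + 1/W = 3.6 + 1.4556 = 5.0556 per hr

Final: 5.0556 /hr


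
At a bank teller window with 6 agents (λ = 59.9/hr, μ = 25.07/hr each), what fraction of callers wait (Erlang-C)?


a = λ/μ = 2.3893; ρ = a/6 = 0.3982
P₀ = 0.091297 (from M/M/c formula)
C(c,a) = [a^c/(c!(1−ρ))]·P₀ = [186.05225/(720·0.6018)]·0.091297
= 0.42940·0.091297 = 0.039203

Final: 0.039203


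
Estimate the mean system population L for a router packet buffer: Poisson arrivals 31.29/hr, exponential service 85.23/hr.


ρ = λ/μ = 31.29/85.23 = 0.3671
L = ρ/(1−ρ) = 0.3671/(1 − 0.3671) = 0.3671/0.6329 = 0.5801

Final: 0.5801


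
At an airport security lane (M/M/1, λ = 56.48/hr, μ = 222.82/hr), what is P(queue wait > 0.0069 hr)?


ρ = 56.48/222.82 = 0.2535
P(Wq > t) = ρ·e^{−(μ−λ)t} = 0.2535·e^{−1.1477}
= 0.2535·0.317351 = 0.080442

Final: 0.080442


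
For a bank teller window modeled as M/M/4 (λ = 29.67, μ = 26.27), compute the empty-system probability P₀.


a = λ/μ = 29.67/26.27 = 1.1294; ρ = a/c = 0.2824
Σ_{k=0}^{3} a^k/k! (terms k=0..3) = 1.00000 + 1.12943 + 0.63780 + 0.24012 = 3.00734
Tail: a^4/(4!(1−ρ)) = 1.62716/(24·0.7176) = 0.09447
P₀ = 1/(3.00734 + 0.09447) = 1/3.10182 = 0.322392

Final: 0.322392


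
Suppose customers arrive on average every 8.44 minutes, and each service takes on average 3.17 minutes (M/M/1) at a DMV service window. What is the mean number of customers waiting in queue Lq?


λ = 60/8.44 = 7.1090 /hr
μ = 60/3.17 = 18.9274 /hr
ρ = λ/μ = 7.1090/18.9274 = 0.3756
Lq = ρ²/(1−ρ) = 0.1411/0.6244 = 0.2259

Final: 0.2259


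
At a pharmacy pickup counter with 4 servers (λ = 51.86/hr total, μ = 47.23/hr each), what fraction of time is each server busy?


ρ = λ/(cμ) = 51.86/(4·47.23) = 51.86/188.92 = 0.2745

Final: 0.2745


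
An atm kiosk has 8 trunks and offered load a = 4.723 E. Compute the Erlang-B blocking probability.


B(c,a) = (a^c/c!) / Σ_{k=0}^{c} a^k/k!
a^8/8! = 6.140773
Σ terms (k=0..8): 1.00000 + 4.72300 + 11.15336 + 17.55911 + 20.73292 + 19.58432 + 15.41612 + 10.40148 + 6.14077 = 106.711096
B = 6.140773/106.711096 = 0.057546

Final: 0.057546


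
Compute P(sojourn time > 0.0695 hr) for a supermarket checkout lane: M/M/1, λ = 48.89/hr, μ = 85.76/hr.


W ~ Exponential(μ−λ) for M/M/1.
μ − λ = 85.76 − 48.89 = 36.8700
P(W > t) = e^{−(μ−λ)t} = e^{−2.5625} = 0.077114

Final: 0.077114


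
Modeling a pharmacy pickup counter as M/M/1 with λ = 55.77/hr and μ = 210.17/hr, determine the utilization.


ρ = λ/μ = 55.77/210.17 = 0.2654

Final: 0.2654


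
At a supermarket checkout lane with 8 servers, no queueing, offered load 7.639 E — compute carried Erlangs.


B(8,7.639) = 0.215338 (Erlang-B)
Carried load = a(1 − B) = 7.639·(1 − 0.215338) = 7.639·0.784662 = 5.9940 E

Final: 5.9940 Erlangs


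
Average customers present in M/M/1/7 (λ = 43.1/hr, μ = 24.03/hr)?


ρ = 43.1/24.03 = 1.7936
L = ρ[1 − (K+1)ρ^K + Kρ^(K+1)] / [(1−ρ)(1−ρ^(K+1))]
Numerator: 1.7936·(1 − 8·59.712396 + 7·107.099636) = 489.647364
Denominator: (-0.7936)·(-106.099636) = 84.199753
L = 489.647364/84.199753 = 5.8153

Final: 5.8153


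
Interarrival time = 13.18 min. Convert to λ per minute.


λ = 1/(interarrival time) in consistent units.
1 minute = 1 min, so λ = 1/13.18 = 0.07587 per minute

Final: 0.07587 /min


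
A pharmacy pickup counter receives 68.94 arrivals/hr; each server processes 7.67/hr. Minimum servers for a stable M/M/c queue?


Stability requires cμ > λ ⇔ c > λ/μ.
λ/μ = 68.94/7.67 = 8.9883
Minimum integer c = ⌊8.9883⌋ + 1 = 9
Check: 9·7.67 = 69.03 > 68.94, while 8·7.67 = 61.36 ≤ 68.94

Final: 9 servers


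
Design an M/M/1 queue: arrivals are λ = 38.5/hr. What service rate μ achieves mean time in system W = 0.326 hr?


W = 1/(μ−λ) ⇒ μ − λ = 1/W = 1/0.326 = 3.0675
μ = λ + 1/W = 38.5 + 3.0675 = 41.5675 per hr

Final: 41.5675 /hr


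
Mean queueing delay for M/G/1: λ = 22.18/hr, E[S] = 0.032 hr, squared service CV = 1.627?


ρ = λ·E[S] = 22.18·0.032 = 0.7098
E[S²] = E[S]²(1+C_s²) = 0.032²·(1+1.627) = 0.002690
Wq = λ·E[S²]/(2(1−ρ)) = 22.18·0.002690/(2·0.2902) = 0.10279 hr

Final: 0.10279 hr


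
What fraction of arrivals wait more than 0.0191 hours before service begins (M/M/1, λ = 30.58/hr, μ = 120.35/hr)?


ρ = 30.58/120.35 = 0.2541
P(Wq > t) = ρ·e^{−(μ−λ)t} = 0.2541·e^{−1.7146}
= 0.2541·0.180034 = 0.045745

Final: 0.045745


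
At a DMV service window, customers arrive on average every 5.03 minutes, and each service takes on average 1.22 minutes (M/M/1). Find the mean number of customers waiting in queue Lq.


λ = 60/5.03 = 11.9284 /hr
μ = 60/1.22 = 49.1803 /hr
ρ = λ/μ = 11.9284/49.1803 = 0.2425
Lq = ρ²/(1−ρ) = 0.05883/0.7575 = 0.07767

Final: 0.07767


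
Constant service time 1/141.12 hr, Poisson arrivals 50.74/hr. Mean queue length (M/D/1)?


ρ = 50.74/141.12 = 0.3596
M/D/1: Lq = ρ²/(2(1−ρ)) = 0.1293/(2·0.6404) = 0.10093

Final: 0.10093


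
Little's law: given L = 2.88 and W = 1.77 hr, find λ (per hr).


λ = L/W = 2.88/1.77 = 1.6271 /hr

Final: 1.6271 /hr


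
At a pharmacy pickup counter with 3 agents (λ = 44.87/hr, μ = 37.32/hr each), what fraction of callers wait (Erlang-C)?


a = λ/μ = 1.2023; ρ = a/3 = 0.4008
P₀ = 0.293387 (from M/M/c formula)
C(c,a) = [a^c/(c!(1−ρ))]·P₀ = [1.73797/(6·0.5992)]·0.293387
= 0.48339·0.293387 = 0.141820

Final: 0.141820


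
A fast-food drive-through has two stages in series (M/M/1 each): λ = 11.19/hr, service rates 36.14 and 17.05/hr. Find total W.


Each node sees arrival rate λ = 11.19/hr (tandem ⇒ throughput preserved).
W₁ = 1/(μ₁−λ) = 1/(36.14−11.19) = 0.04008 hr
W₂ = 1/(μ₂−λ) = 1/(17.05−11.19) = 0.17065 hr
W_total = W₁ + W₂ = 0.04008 + 0.17065 = 0.21073 hr

Final: 0.21073 hr


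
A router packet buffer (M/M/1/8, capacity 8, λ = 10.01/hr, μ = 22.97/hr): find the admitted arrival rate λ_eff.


ρ = 0.4358; P_K = (1−ρ)ρ^8/(1−ρ^9) = 0.0007343
λ_eff = λ(1 − P_K) = 10.01·(1 − 0.0007343) = 10.01·0.999266 = 10.0026 /hr

Final: 10.0026 /hr


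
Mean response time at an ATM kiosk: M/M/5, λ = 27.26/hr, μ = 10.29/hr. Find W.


a = 2.6492; ρ = 0.5298; P₀ = 0.068391
Lq = P₀·a^c·ρ/(c!(1−ρ)²) = 0.17824
Wq = Lq/λ = 0.17824/27.26 = 0.006539 hr
W = Wq + 1/μ = 0.006539 + 0.09718 = 0.10372 hr

Final: 0.10372 hr


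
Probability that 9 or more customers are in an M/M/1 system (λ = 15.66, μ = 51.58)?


ρ = 15.66/51.58 = 0.3036
P(N ≥ n) = ρ^n = 0.3036^9 = 0.00002192

Final: 0.00002192


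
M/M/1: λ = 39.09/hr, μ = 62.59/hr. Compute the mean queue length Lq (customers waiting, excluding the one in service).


ρ = 39.09/62.59 = 0.6245
Lq = ρ²/(1−ρ) = 0.3901/0.3755 = 1.0389

Final: 1.0389


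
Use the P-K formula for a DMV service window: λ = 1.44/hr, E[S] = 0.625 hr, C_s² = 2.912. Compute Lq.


ρ = λ·E[S] = 1.44·0.625 = 0.9000
Lq = ρ²(1+C_s²)/(2(1−ρ)) = 0.8100·(1+2.912)/(2·0.1000)
= 0.8100·3.9120/0.2000 = 15.84360

Final: 15.84360


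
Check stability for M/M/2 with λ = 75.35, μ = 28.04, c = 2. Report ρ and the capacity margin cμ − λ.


Total capacity cμ = 2·28.04 = 56.08/hr
ρ = λ/(cμ) = 75.35/56.08 = 1.3436
Stable ⇔ ρ < 1: NO
Spare capacity = cμ − λ = 56.08 − 75.35 = -19.27/hr

Final: ρ = 1.3436; unstable; margin = -19.27/hr


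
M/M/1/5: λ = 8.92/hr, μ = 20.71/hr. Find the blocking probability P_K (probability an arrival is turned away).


ρ = λ/μ = 8.92/20.71 = 0.4307
P_K = (1−ρ)ρ^K/(1−ρ^(K+1)) = (0.5693·0.014823)/(1 − 0.006384)
= 0.008438/0.993616 = 0.008493

Final: 0.008493


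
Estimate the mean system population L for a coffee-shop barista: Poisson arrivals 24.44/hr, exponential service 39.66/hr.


ρ = λ/μ = 24.44/39.66 = 0.6162
L = ρ/(1−ρ) = 0.6162/(1 − 0.6162) = 0.6162/0.3838 = 1.6058

Final: 1.6058


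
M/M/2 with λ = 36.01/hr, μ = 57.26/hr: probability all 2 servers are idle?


a = λ/μ = 36.01/57.26 = 0.6289; ρ = a/c = 0.3144
Σ_{k=0}^{1} a^k/k! (terms k=0..1) = 1.00000 + 0.62889 = 1.62889
Tail: a^2/(2!(1−ρ)) = 0.39550/(2·0.6856) = 0.28845
P₀ = 1/(1.62889 + 0.28845) = 1/1.91734 = 0.521557

Final: 0.521557


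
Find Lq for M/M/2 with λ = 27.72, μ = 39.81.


a = λ/μ = 0.6963; ρ = a/2 = 0.3482
P₀ = 0.483510
Lq = P₀·a^c·ρ / (c!·(1−ρ)²) = 0.483510·0.48484·0.3482/(2·0.42490)
= 0.09604

Final: 0.09604


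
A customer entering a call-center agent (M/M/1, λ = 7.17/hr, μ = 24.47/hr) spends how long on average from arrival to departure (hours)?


W = 1/(μ−λ) = 1/(24.47 − 7.17) = 1/17.30 = 0.05780 hr

Final: 0.05780 hr


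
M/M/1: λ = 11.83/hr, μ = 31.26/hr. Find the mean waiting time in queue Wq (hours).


ρ = 11.83/31.26 = 0.3784
Wq = ρ/(μ−λ) = 0.3784/(31.26 − 11.83) = 0.3784/19.43 = 0.01948 hr

Final: 0.01948 hr


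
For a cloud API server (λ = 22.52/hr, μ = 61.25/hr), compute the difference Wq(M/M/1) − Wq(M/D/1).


ρ = 22.52/61.25 = 0.3677
Wq(M/M/1) = ρ/(μ−λ) = 0.3677/38.73 = 0.009493 hr
Wq(M/D/1) = ρ/(2(μ−λ)) = 0.004747 hr
Savings = 0.009493 − 0.004747 = 0.004747 hr

Final: 0.004747 hr


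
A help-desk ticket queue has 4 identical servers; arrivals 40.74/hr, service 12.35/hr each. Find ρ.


ρ = λ/(cμ) = 40.74/(4·12.35) = 40.74/49.40 = 0.8247

Final: 0.8247


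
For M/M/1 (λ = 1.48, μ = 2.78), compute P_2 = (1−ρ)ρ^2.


ρ = 1.48/2.78 = 0.5324
P_n = (1−ρ)·ρ^n = (1 − 0.5324)·0.5324^2 = 0.4676·0.283422 = 0.132536

Final: 0.132536


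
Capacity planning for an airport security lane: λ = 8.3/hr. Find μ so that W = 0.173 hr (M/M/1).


W = 1/(μ−λ) ⇒ μ − λ = 1/W = 1/0.173 = 5.7803
μ = λ + 1/W = 8.3 + 5.7803 = 14.0803 per hr

Final: 14.0803 /hr


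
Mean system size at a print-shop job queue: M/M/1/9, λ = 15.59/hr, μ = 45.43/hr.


ρ = 15.59/45.43 = 0.3432
L = ρ[1 − (K+1)ρ^K + Kρ^(K+1)] / [(1−ρ)(1−ρ^(K+1))]
Numerator: 0.3432·(1 − 10·0.00006600 + 9·0.00002265) = 0.343009
Denominator: (0.6568)·(0.999977) = 0.656820
L = 0.343009/0.656820 = 0.5222

Final: 0.5222


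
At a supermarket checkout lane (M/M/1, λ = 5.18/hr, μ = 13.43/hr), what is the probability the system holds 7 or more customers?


ρ = 5.18/13.43 = 0.3857
P(N ≥ n) = ρ^n = 0.3857^7 = 0.001270

Final: 0.001270


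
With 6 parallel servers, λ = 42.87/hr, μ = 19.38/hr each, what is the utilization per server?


ρ = λ/(cμ) = 42.87/(6·19.38) = 42.87/116.28 = 0.3687

Final: 0.3687


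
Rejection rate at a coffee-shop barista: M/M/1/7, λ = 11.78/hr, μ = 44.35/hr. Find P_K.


ρ = λ/μ = 11.78/44.35 = 0.2656
P_K = (1−ρ)ρ^K/(1−ρ^(K+1)) = (0.7344·0.00009327)/(1 − 0.00002477)
= 0.00006850/0.999975 = 0.00006850

Final: 0.00006850


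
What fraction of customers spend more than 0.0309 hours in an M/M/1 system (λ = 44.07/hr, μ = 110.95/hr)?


W ~ Exponential(μ−λ) for M/M/1.
μ − λ = 110.95 − 44.07 = 66.8800
P(W > t) = e^{−(μ−λ)t} = e^{−2.0666} = 0.126617

Final: 0.126617


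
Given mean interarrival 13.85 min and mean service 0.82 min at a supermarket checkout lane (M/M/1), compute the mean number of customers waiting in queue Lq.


λ = 60/13.85 = 4.3321 /hr
μ = 60/0.82 = 73.1707 /hr
ρ = λ/μ = 4.3321/73.1707 = 0.05921
Lq = ρ²/(1−ρ) = 0.003505/0.9408 = 0.003726

Final: 0.003726


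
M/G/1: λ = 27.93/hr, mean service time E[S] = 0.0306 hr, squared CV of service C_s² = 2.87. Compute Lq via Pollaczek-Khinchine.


ρ = λ·E[S] = 27.93·0.0306 = 0.8547
Lq = ρ²(1+C_s²)/(2(1−ρ)) = 0.7304·(1+2.87)/(2·0.1453)
= 0.7304·3.8700/0.2907 = 9.72466

Final: 9.72466


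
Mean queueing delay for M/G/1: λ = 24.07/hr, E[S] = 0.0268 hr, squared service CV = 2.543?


ρ = λ·E[S] = 24.07·0.0268 = 0.6451
E[S²] = E[S]²(1+C_s²) = 0.0268²·(1+2.543) = 0.002545
Wq = λ·E[S²]/(2(1−ρ)) = 24.07·0.002545/(2·0.3549) = 0.08629 hr

Final: 0.08629 hr


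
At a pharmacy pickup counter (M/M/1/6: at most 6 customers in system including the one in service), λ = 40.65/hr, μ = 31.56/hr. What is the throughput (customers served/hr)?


ρ = 1.2880; P_K = (1−ρ)ρ^6/(1−ρ^7) = 0.269428
λ_eff = λ(1 − P_K) = 40.65·(1 − 0.269428) = 40.65·0.730572 = 29.6977 /hr

Final: 29.6977 /hr


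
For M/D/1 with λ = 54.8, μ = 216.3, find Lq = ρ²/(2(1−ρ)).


ρ = 54.8/216.3 = 0.2534
M/D/1: Lq = ρ²/(2(1−ρ)) = 0.06419/(2·0.7466) = 0.04298

Final: 0.04298


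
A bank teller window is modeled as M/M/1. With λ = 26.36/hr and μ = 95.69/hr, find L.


ρ = λ/μ = 26.36/95.69 = 0.2755
L = ρ/(1−ρ) = 0.2755/(1 − 0.2755) = 0.2755/0.7245 = 0.3802

Final: 0.3802


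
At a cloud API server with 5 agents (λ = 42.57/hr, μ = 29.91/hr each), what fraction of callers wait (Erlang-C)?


a = λ/μ = 1.4233; ρ = a/5 = 0.2847
P₀ = 0.240636 (from M/M/c formula)
C(c,a) = [a^c/(c!(1−ρ))]·P₀ = [5.84031/(120·0.7153)]·0.240636
= 0.06804·0.240636 = 0.016372

Final: 0.016372


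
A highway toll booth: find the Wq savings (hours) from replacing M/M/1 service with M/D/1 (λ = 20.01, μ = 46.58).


ρ = 20.01/46.58 = 0.4296
Wq(M/M/1) = ρ/(μ−λ) = 0.4296/26.57 = 0.01617 hr
Wq(M/D/1) = ρ/(2(μ−λ)) = 0.008084 hr
Savings = 0.01617 − 0.008084 = 0.008084 hr

Final: 0.008084 hr


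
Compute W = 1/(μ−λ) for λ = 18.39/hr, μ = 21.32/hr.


W = 1/(μ−λ) = 1/(21.32 − 18.39) = 1/2.93 = 0.3413 hr

Final: 0.3413 hr


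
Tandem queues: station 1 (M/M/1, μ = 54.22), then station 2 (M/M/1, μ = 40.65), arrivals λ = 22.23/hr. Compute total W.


Each node sees arrival rate λ = 22.23/hr (tandem ⇒ throughput preserved).
W₁ = 1/(μ₁−λ) = 1/(54.22−22.23) = 0.03126 hr
W₂ = 1/(μ₂−λ) = 1/(40.65−22.23) = 0.05429 hr
W_total = W₁ + W₂ = 0.03126 + 0.05429 = 0.08555 hr

Final: 0.08555 hr


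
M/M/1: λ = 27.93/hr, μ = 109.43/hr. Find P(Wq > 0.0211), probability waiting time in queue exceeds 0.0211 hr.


ρ = 27.93/109.43 = 0.2552
P(Wq > t) = ρ·e^{−(μ−λ)t} = 0.2552·e^{−1.7197}
= 0.2552·0.179129 = 0.045719

Final: 0.045719


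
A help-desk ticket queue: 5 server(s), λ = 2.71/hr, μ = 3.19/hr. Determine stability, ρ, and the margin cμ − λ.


Total capacity cμ = 5·3.19 = 15.95/hr
ρ = λ/(cμ) = 2.71/15.95 = 0.1699
Stable ⇔ ρ < 1: YES
Spare capacity = cμ − λ = 15.95 − 2.71 = 13.24/hr

Final: ρ = 0.1699; stable; margin = 13.24/hr


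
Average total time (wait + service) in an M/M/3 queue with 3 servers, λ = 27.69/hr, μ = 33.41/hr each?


a = 0.8288; ρ = 0.2763; P₀ = 0.434151
Lq = P₀·a^c·ρ/(c!(1−ρ)²) = 0.02173
Wq = Lq/λ = 0.02173/27.69 = 0.0007846 hr
W = Wq + 1/μ = 0.0007846 + 0.02993 = 0.03072 hr

Final: 0.03072 hr


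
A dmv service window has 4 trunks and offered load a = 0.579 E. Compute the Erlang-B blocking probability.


B(c,a) = (a^c/c!) / Σ_{k=0}^{c} a^k/k!
a^4/4! = 0.004683
Σ terms (k=0..4): 1.00000 + 0.57900 + 0.16762 + 0.03235 + 0.004683 = 1.783654
B = 0.004683/1.783654 = 0.002625

Final: 0.002625


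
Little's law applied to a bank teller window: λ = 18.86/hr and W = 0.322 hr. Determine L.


L = λW = 18.86·0.322 = 6.0729

Final: 6.0729


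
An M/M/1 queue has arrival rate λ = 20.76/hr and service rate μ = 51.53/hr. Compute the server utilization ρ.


ρ = λ/μ = 20.76/51.53 = 0.4029

Final: 0.4029


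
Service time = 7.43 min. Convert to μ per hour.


μ = 1/(service time) in consistent units.
1 hour = 60 min, so μ = 60/7.43 = 8.0754 per hour

Final: 8.0754 /hr


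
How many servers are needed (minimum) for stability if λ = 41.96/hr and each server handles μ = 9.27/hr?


Stability requires cμ > λ ⇔ c > λ/μ.
λ/μ = 41.96/9.27 = 4.5264
Minimum integer c = ⌊4.5264⌋ + 1 = 5
Check: 5·9.27 = 46.35 > 41.96, while 4·9.27 = 37.08 ≤ 41.96

Final: 5 servers


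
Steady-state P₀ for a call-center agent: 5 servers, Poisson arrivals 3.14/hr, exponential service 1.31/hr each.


a = λ/μ = 3.14/1.31 = 2.3969; ρ = a/c = 0.4794
Σ_{k=0}^{4} a^k/k! (terms k=0..4) = 1.00000 + 2.39695 + 2.87268 + 2.29522 + 1.37538 = 9.94022
Tail: a^5/(5!(1−ρ)) = 79.12100/(120·0.5206) = 1.26648
P₀ = 1/(9.94022 + 1.26648) = 1/11.20670 = 0.089232

Final: 0.089232


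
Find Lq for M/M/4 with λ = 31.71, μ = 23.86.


a = λ/μ = 1.3290; ρ = a/4 = 0.3323
P₀ = 0.263296
Lq = P₀·a^c·ρ / (c!·(1−ρ)²) = 0.263296·3.11963·0.3323/(24·0.44589)
= 0.02550

Final: 0.02550


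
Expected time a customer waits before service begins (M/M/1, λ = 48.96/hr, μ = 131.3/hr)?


ρ = 48.96/131.3 = 0.3729
Wq = ρ/(μ−λ) = 0.3729/(131.3 − 48.96) = 0.3729/82.34 = 0.004529 hr

Final: 0.004529 hr


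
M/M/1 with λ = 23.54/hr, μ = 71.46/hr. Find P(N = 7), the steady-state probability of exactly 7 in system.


ρ = 23.54/71.46 = 0.3294
P_n = (1−ρ)·ρ^n = (1 − 0.3294)·0.3294^7 = 0.6706·0.0004209 = 0.0002823

Final: 0.0002823


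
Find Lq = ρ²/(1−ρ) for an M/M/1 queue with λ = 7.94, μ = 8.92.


ρ = 7.94/8.92 = 0.8901
Lq = ρ²/(1−ρ) = 0.7923/0.1099 = 7.2119

Final: 7.2119


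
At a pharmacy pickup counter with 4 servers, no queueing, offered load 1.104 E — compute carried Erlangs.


B(4,1.104) = 0.020635 (Erlang-B)
Carried load = a(1 − B) = 1.104·(1 − 0.020635) = 1.104·0.979365 = 1.0812 E

Final: 1.0812 Erlangs


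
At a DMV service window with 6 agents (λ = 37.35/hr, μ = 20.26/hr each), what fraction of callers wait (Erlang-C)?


a = λ/μ = 1.8435; ρ = a/6 = 0.3073
P₀ = 0.158115 (from M/M/c formula)
C(c,a) = [a^c/(c!(1−ρ))]·P₀ = [39.25609/(720·0.6927)]·0.158115
= 0.07870·0.158115 = 0.012444

Final: 0.012444


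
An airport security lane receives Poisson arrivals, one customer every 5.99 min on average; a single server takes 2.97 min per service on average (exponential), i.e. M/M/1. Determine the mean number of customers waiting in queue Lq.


λ = 60/5.99 = 10.0167 /hr
μ = 60/2.97 = 20.2020 /hr
ρ = λ/μ = 10.0167/20.2020 = 0.4958
Lq = ρ²/(1−ρ) = 0.2458/0.5042 = 0.4876

Final: 0.4876


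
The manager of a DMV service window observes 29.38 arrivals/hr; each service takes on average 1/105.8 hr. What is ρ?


ρ = λ/μ = 29.38/105.8 = 0.2777

Final: 0.2777


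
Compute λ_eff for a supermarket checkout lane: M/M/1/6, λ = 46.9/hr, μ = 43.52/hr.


ρ = 1.0777; P_K = (1−ρ)ρ^6/(1−ρ^7) = 0.176810
λ_eff = λ(1 − P_K) = 46.9·(1 − 0.176810) = 46.9·0.823190 = 38.6076 /hr

Final: 38.6076 /hr


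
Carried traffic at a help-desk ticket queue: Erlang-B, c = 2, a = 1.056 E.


B(2,1.056) = 0.213336 (Erlang-B)
Carried load = a(1 − B) = 1.056·(1 − 0.213336) = 1.056·0.786664 = 0.8307 E

Final: 0.8307 Erlangs


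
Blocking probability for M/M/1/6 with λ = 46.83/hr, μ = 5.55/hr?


ρ = λ/μ = 46.83/5.55 = 8.4378
P_K = (1−ρ)ρ^K/(1−ρ^(K+1)) = (-7.4378·360900.137861)/(1 − 3045216.838923)
= -2684316.701062/-3045215.838923 = 0.881487

Final: 0.881487


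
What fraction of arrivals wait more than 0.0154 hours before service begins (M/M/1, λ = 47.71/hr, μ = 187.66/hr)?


ρ = 47.71/187.66 = 0.2542
P(Wq > t) = ρ·e^{−(μ−λ)t} = 0.2542·e^{−2.1552}
= 0.2542·0.115877 = 0.029460

Final: 0.029460


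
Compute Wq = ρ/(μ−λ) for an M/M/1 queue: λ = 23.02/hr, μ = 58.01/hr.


ρ = 23.02/58.01 = 0.3968
Wq = ρ/(μ−λ) = 0.3968/(58.01 − 23.02) = 0.3968/34.99 = 0.01134 hr

Final: 0.01134 hr


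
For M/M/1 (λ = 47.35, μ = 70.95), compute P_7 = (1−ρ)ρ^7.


ρ = 47.35/70.95 = 0.6674
P_n = (1−ρ)·ρ^n = (1 − 0.6674)·0.6674^7 = 0.3326·0.058962 = 0.019612

Final: 0.019612


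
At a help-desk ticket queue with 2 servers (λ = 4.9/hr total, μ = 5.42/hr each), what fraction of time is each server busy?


ρ = λ/(cμ) = 4.9/(2·5.42) = 4.9/10.84 = 0.4520

Final: 0.4520


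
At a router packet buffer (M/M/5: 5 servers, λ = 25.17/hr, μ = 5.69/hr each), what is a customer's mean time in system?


a = 4.4236; ρ = 0.8847; P₀ = 0.005952
Lq = P₀·a^c·ρ/(c!(1−ρ)²) = 5.59165
Wq = Lq/λ = 5.59165/25.17 = 0.22216 hr
W = Wq + 1/μ = 0.22216 + 0.17575 = 0.39790 hr

Final: 0.39790 hr


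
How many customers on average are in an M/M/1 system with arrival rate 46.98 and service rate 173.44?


ρ = λ/μ = 46.98/173.44 = 0.2709
L = ρ/(1−ρ) = 0.2709/(1 − 0.2709) = 0.2709/0.7291 = 0.3715

Final: 0.3715


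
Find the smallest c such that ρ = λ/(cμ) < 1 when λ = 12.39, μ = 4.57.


Stability requires cμ > λ ⇔ c > λ/μ.
λ/μ = 12.39/4.57 = 2.7112
Minimum integer c = ⌊2.7112⌋ + 1 = 3
Check: 3·4.57 = 13.71 > 12.39, while 2·4.57 = 9.14 ≤ 12.39

Final: 3 servers


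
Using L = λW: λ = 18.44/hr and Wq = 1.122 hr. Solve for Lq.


Lq = λWq = 18.44·1.122 = 20.6897

Final: 20.6897


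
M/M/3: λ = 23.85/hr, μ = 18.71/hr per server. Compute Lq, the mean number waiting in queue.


a = λ/μ = 1.2747; ρ = a/3 = 0.4249
P₀ = 0.271190
Lq = P₀·a^c·ρ / (c!·(1−ρ)²) = 0.271190·2.07130·0.4249/(6·0.33073)
= 0.12028

Final: 0.12028


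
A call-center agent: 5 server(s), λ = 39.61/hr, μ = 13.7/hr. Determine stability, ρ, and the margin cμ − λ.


Total capacity cμ = 5·13.7 = 68.50/hr
ρ = λ/(cμ) = 39.61/68.50 = 0.5782
Stable ⇔ ρ < 1: YES
Spare capacity = cμ − λ = 68.50 − 39.61 = 28.89/hr

Final: ρ = 0.5782; stable; margin = 28.89/hr


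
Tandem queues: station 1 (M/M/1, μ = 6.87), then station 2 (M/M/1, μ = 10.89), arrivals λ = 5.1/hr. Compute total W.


Each node sees arrival rate λ = 5.1/hr (tandem ⇒ throughput preserved).
W₁ = 1/(μ₁−λ) = 1/(6.87−5.1) = 0.56497 hr
W₂ = 1/(μ₂−λ) = 1/(10.89−5.1) = 0.17271 hr
W_total = W₁ + W₂ = 0.56497 + 0.17271 = 0.73768 hr

Final: 0.73768 hr


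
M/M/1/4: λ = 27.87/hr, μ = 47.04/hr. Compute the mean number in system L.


ρ = 27.87/47.04 = 0.5925
L = ρ[1 − (K+1)ρ^K + Kρ^(K+1)] / [(1−ρ)(1−ρ^(K+1))]
Numerator: 0.5925·(1 − 5·0.123219 + 4·0.073004) = 0.400466
Denominator: (0.4075)·(0.926996) = 0.377774
L = 0.400466/0.377774 = 1.0601

Final: 1.0601


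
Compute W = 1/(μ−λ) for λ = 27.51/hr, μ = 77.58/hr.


W = 1/(μ−λ) = 1/(77.58 − 27.51) = 1/50.07 = 0.01997 hr

Final: 0.01997 hr


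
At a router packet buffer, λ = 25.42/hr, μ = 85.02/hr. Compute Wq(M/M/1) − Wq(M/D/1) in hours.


ρ = 25.42/85.02 = 0.2990
Wq(M/M/1) = ρ/(μ−λ) = 0.2990/59.60 = 0.005017 hr
Wq(M/D/1) = ρ/(2(μ−λ)) = 0.002508 hr
Savings = 0.005017 − 0.002508 = 0.002508 hr

Final: 0.002508 hr


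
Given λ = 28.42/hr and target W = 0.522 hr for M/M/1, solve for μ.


W = 1/(μ−λ) ⇒ μ − λ = 1/W = 1/0.522 = 1.9157
μ = λ + 1/W = 28.42 + 1.9157 = 30.3357 per hr

Final: 30.3357 /hr


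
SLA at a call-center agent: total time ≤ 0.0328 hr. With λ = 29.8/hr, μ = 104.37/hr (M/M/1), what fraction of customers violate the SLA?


W ~ Exponential(μ−λ) for M/M/1.
μ − λ = 104.37 − 29.8 = 74.5700
P(W > t) = e^{−(μ−λ)t} = e^{−2.4459} = 0.086648

Final: 0.086648


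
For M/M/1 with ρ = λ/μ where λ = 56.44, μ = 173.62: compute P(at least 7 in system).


ρ = 56.44/173.62 = 0.3251
P(N ≥ n) = ρ^n = 0.3251^7 = 0.0003836

Final: 0.0003836


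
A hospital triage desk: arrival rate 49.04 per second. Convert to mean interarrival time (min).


Mean interarrival time = 1/λ = 1/49.04 second = 0.02039 second
In minutes: 0.02039 × 0.0166667 = 0.0003399 min

Final: 0.0003399 min


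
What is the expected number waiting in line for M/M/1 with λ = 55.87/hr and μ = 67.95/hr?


ρ = 55.87/67.95 = 0.8222
Lq = ρ²/(1−ρ) = 0.6760/0.1778 = 3.8028

Final: 3.8028


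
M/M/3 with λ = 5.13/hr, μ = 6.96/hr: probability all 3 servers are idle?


a = λ/μ = 5.13/6.96 = 0.7371; ρ = a/c = 0.2457
Σ_{k=0}^{2} a^k/k! (terms k=0..2) = 1.00000 + 0.73707 + 0.27164 = 2.00870
Tail: a^3/(3!(1−ρ)) = 0.40043/(6·0.7543) = 0.08848
P₀ = 1/(2.00870 + 0.08848) = 1/2.09718 = 0.476831

Final: 0.476831


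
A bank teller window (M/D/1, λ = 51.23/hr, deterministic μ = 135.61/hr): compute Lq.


ρ = 51.23/135.61 = 0.3778
M/D/1: Lq = ρ²/(2(1−ρ)) = 0.1427/(2·0.6222) = 0.11468

Final: 0.11468


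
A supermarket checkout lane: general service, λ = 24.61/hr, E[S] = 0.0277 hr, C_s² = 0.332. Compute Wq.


ρ = λ·E[S] = 24.61·0.0277 = 0.6817
E[S²] = E[S]²(1+C_s²) = 0.0277²·(1+0.332) = 0.001022
Wq = λ·E[S²]/(2(1−ρ)) = 24.61·0.001022/(2·0.3183) = 0.03951 hr

Final: 0.03951 hr


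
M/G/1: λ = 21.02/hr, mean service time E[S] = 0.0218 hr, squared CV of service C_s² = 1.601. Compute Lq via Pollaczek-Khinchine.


ρ = λ·E[S] = 21.02·0.0218 = 0.4582
Lq = ρ²(1+C_s²)/(2(1−ρ)) = 0.2100·(1+1.601)/(2·0.5418)
= 0.2100·2.6010/1.0835 = 0.50406

Final: 0.50406


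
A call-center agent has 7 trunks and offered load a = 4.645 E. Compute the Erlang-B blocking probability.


B(c,a) = (a^c/c!) / Σ_{k=0}^{c} a^k/k!
a^7/7! = 9.256984
Σ terms (k=0..7): 1.00000 + 4.64500 + 10.78801 + 16.70344 + 19.39687 + 18.01969 + 13.95024 + 9.25698 = 93.760240
B = 9.256984/93.760240 = 0.098730

Final: 0.098730


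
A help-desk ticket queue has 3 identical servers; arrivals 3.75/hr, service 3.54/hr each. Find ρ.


ρ = λ/(cμ) = 3.75/(3·3.54) = 3.75/10.62 = 0.3531

Final: 0.3531


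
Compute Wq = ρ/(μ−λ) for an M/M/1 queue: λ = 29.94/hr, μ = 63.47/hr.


ρ = 29.94/63.47 = 0.4717
Wq = ρ/(μ−λ) = 0.4717/(63.47 − 29.94) = 0.4717/33.53 = 0.01407 hr

Final: 0.01407 hr
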